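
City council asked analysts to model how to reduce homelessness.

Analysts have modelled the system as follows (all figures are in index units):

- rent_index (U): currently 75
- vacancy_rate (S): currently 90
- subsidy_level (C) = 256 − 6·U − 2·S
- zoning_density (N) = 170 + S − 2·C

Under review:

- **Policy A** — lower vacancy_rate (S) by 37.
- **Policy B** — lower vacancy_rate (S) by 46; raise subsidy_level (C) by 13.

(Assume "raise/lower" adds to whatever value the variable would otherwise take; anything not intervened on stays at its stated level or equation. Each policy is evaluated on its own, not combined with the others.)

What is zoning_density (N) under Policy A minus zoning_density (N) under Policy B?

Policy A (S − 37):
  U = 75
  S = 90 − 37 = 53
  C = 256 − 6·75 − 2·53 = -300
  N = 170 + 53 − 2·(-300) = 823
Policy B (S − 46, C + 13):
  U = 75
  S = 90 − 46 = 44
  C = 256 − 6·75 − 2·44 (+13 from intervention) = -269
  N = 170 + 44 − 2·(-269) = 752
N: 823 − 752 = 71

71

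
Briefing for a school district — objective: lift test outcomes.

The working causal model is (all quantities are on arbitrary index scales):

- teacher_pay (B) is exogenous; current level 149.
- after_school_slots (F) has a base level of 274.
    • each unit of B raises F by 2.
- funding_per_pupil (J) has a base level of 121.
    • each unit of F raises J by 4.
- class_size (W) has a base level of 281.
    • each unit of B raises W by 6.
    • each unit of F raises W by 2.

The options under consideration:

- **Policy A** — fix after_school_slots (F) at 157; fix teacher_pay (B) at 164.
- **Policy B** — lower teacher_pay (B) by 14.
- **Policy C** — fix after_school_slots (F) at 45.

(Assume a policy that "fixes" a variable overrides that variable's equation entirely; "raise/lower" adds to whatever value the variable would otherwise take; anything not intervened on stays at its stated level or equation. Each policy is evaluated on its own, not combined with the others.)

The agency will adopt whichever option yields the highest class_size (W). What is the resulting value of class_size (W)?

2179

Policy A (F := 157, B := 164):
  B = 164
  F = 157
  W = 281 + 6·164 + 2·157 = 1579
Policy B (B − 14):
  B = 149 − 14 = 135
  F = 274 + 2·135 = 544
  W = 281 + 6·135 + 2·544 = 2179
Policy C (F := 45):
  B = 149
  F = 45
  W = 281 + 6·149 + 2·45 = 1265
Comparing — Policy A: W=1579, Policy B: W=2179, Policy C: W=1265. Highest is 2179 (Policy B).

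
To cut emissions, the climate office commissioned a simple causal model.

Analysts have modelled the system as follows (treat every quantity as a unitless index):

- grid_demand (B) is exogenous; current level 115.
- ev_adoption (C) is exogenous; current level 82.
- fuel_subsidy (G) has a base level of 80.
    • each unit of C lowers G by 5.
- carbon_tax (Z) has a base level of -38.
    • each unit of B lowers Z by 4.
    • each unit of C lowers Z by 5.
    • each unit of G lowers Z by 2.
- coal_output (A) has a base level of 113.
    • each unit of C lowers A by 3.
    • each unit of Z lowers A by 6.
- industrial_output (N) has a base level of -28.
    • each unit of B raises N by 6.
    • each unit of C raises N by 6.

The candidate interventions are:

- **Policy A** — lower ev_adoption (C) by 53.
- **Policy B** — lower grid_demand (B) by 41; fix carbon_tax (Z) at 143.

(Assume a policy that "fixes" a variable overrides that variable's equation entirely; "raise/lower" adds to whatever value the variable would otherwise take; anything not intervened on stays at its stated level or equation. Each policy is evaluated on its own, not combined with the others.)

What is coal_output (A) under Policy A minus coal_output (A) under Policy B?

4095

Policy A (C − 53):
  B = 115
  C = 82 − 53 = 29
  G = 80 − 5·29 = -65
  Z = -38 − 4·115 − 5·29 − 2·(-65) = -513
  A = 113 − 3·29 − 6·(-513) = 3104
Policy B (B − 41, Z := 143):
  B = 115 − 41 = 74
  C = 82
  G = 80 − 5·82 = -330
  Z = 143
  A = 113 − 3·82 − 6·143 = -991
A: 3104 − (-991) = 4095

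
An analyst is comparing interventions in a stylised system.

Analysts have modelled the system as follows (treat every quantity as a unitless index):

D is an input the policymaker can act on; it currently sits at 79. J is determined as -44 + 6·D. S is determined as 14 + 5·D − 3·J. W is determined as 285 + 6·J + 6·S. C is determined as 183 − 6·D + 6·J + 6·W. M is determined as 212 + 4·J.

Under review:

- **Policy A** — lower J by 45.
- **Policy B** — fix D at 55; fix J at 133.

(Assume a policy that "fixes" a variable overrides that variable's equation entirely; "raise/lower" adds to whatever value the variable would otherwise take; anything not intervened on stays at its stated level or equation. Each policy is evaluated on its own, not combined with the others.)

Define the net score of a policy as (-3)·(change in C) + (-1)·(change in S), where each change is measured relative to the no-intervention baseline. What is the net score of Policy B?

Baseline:
  D = 79
  J = -44 + 6·79 = 430
  S = 14 + 5·79 − 3·430 = -881
  W = 285 + 6·430 + 6·(-881) = -2421
  C = 183 − 6·79 + 6·430 + 6·(-2421) = -12237
Policy B (D := 55, J := 133):
  D = 55
  J = 133
  S = 14 + 5·55 − 3·133 = -110
  W = 285 + 6·133 + 6·(-110) = 423
  C = 183 − 6·55 + 6·133 + 6·423 = 3189
ΔC = 3189 − (-12237) = 15426; ΔS = -110 − (-881) = 771
Score = (-3)·15426 + (-1)·771 = -47049

-47049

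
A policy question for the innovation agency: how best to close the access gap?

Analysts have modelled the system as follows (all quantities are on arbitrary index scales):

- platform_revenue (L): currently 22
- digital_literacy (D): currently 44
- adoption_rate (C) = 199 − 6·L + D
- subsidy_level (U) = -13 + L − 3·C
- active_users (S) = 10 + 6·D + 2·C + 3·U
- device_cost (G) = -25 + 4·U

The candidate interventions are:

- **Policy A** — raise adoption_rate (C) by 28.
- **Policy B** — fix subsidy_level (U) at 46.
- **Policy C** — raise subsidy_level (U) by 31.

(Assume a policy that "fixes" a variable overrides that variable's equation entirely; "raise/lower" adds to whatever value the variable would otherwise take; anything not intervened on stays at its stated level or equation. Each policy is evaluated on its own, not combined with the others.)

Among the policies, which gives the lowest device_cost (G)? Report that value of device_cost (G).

Policy A (C + 28):
  L = 22
  D = 44
  C = 199 − 6·22 + 44 (+28 from intervention) = 139
  U = -13 + 22 − 3·139 = -408
  G = -25 + 4·(-408) = -1657
Policy B (U := 46):
  L = 22
  D = 44
  C = 199 − 6·22 + 44 = 111
  U = 46
  G = -25 + 4·46 = 159
Policy C (U + 31):
  L = 22
  D = 44
  C = 199 − 6·22 + 44 = 111
  U = -13 + 22 − 3·111 (+31 from intervention) = -293
  G = -25 + 4·(-293) = -1197
Comparing — Policy A: G=-1657, Policy B: G=159, Policy C: G=-1197. Lowest is -1657 (Policy A).

-1657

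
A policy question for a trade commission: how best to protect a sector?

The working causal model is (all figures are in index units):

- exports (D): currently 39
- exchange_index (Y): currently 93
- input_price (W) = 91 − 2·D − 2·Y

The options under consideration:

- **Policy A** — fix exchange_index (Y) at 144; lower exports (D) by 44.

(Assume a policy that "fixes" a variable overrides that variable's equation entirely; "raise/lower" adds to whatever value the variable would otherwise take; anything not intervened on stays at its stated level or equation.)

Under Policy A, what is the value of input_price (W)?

-187

Policy A (Y := 144, D − 44):
  D = 39 − 44 = -5
  Y = 144
  W = 91 − 2·(-5) − 2·144 = -187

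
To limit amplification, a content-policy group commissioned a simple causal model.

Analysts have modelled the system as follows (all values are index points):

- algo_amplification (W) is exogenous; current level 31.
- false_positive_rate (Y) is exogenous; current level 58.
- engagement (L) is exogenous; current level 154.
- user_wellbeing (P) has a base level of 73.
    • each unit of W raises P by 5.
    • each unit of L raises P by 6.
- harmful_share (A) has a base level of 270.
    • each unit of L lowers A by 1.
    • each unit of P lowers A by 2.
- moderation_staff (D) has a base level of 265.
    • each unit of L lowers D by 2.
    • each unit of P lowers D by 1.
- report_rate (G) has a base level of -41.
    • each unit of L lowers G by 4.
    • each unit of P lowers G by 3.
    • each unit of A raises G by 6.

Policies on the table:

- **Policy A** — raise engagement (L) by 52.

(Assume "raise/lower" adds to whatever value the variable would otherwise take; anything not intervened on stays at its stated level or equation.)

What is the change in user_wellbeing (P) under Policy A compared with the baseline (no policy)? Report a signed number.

Baseline:
  W = 31
  L = 154
  P = 73 + 5·31 + 6·154 = 1152
Policy A (L + 52):
  W = 31
  L = 154 + 52 = 206
  P = 73 + 5·31 + 6·206 = 1464
Change in P: 1464 − 1152 = 312

312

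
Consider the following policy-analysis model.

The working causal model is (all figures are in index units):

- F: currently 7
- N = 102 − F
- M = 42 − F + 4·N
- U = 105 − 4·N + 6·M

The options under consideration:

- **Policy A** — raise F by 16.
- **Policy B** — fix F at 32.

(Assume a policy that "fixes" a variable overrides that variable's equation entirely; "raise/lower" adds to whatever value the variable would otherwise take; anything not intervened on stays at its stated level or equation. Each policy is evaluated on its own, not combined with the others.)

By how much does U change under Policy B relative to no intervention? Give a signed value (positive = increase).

-650

Baseline:
  F = 7
  N = 102 − 7 = 95
  M = 42 − 7 + 4·95 = 415
  U = 105 − 4·95 + 6·415 = 2215
Policy B (F := 32):
  F = 32
  N = 102 − 32 = 70
  M = 42 − 32 + 4·70 = 290
  U = 105 − 4·70 + 6·290 = 1565
Change in U: 1565 − 2215 = -650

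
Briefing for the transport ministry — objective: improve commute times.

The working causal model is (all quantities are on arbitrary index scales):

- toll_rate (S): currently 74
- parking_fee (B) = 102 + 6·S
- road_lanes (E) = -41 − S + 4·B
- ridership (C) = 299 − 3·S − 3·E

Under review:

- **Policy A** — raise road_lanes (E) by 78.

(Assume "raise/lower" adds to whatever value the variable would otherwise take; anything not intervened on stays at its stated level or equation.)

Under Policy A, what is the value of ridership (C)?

-6364

Policy A (E + 78):
  S = 74
  B = 102 + 6·74 = 546
  E = -41 − 74 + 4·546 (+78 from intervention) = 2147
  C = 299 − 3·74 − 3·2147 = -6364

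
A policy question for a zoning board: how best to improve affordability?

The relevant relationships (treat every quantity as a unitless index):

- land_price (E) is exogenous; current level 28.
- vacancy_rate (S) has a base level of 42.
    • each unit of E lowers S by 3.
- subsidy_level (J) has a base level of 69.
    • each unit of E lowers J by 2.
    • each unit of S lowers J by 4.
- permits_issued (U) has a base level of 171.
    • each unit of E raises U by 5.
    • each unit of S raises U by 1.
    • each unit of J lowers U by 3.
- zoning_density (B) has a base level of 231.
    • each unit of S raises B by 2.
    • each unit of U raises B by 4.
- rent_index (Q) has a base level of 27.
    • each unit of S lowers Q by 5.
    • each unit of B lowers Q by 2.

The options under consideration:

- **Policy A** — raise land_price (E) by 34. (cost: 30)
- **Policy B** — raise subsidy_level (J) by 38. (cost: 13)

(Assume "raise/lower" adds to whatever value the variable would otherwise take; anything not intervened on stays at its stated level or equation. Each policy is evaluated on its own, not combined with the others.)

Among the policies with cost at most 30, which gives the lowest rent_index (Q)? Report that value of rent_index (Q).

3047

Policy A (E + 34):
  E = 28 + 34 = 62
  S = 42 − 3·62 = -144
  J = 69 − 2·62 − 4·(-144) = 521
  U = 171 + 5·62 + (-144) − 3·521 = -1226
  B = 231 + 2·(-144) + 4·(-1226) = -4961
  Q = 27 − 5·(-144) − 2·(-4961) = 10669
Policy B (J + 38):
  E = 28
  S = 42 − 3·28 = -42
  J = 69 − 2·28 − 4·(-42) (+38 from intervention) = 219
  U = 171 + 5·28 + (-42) − 3·219 = -388
  B = 231 + 2·(-42) + 4·(-388) = -1405
  Q = 27 − 5·(-42) − 2·(-1405) = 3047
Comparing — Policy A: Q=10669, Policy B: Q=3047. Lowest is 3047 (Policy B).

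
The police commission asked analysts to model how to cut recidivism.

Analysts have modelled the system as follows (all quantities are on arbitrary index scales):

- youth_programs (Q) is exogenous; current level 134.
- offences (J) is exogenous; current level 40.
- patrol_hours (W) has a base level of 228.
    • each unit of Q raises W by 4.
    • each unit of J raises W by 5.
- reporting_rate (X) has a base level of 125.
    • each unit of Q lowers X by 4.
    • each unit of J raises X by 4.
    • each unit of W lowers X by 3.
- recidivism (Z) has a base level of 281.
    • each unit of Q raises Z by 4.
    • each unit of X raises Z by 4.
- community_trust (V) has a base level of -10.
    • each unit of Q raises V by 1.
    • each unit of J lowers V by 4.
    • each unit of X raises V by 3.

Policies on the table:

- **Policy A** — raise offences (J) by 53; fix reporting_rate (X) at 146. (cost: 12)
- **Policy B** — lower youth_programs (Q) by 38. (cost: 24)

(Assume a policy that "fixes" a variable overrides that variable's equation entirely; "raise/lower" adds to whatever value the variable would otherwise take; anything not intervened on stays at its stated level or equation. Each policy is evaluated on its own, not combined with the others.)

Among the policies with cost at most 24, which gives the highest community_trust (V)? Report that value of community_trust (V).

190

Policy A (J + 53, X := 146):
  Q = 134
  J = 40 + 53 = 93
  W = 228 + 4·134 + 5·93 = 1229
  X = 146
  V = -10 + 134 − 4·93 + 3·146 = 190
Policy B (Q − 38):
  Q = 134 − 38 = 96
  J = 40
  W = 228 + 4·96 + 5·40 = 812
  X = 125 − 4·96 + 4·40 − 3·812 = -2535
  V = -10 + 96 − 4·40 + 3·(-2535) = -7679
Comparing — Policy A: V=190, Policy B: V=-7679. Highest is 190 (Policy A).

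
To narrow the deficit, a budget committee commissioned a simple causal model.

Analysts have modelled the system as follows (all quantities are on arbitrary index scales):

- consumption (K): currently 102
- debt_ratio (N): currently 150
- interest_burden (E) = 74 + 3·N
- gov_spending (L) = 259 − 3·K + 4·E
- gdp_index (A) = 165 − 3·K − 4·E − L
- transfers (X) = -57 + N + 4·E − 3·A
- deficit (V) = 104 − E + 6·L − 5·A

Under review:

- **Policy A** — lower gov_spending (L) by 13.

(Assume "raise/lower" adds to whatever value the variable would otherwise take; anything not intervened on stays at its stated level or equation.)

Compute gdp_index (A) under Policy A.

Policy A (L − 13):
  K = 102
  N = 150
  E = 74 + 3·150 = 524
  L = 259 − 3·102 + 4·524 (−13 from intervention) = 2036
  A = 165 − 3·102 − 4·524 − 2036 = -4273

-4273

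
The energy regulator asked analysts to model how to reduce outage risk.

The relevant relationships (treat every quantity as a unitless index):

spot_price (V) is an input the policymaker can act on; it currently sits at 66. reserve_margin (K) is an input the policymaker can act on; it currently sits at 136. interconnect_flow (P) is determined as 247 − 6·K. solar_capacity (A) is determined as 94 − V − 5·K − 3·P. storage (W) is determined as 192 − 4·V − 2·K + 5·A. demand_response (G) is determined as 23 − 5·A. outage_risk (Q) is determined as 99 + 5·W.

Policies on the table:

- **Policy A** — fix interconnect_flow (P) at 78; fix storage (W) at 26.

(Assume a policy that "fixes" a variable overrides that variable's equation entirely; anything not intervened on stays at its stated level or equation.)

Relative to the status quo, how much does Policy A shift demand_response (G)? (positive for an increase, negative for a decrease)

Baseline:
  V = 66
  K = 136
  P = 247 − 6·136 = -569
  A = 94 − 66 − 5·136 − 3·(-569) = 1055
  G = 23 − 5·1055 = -5252
Policy A (P := 78, W := 26):
  V = 66
  K = 136
  P = 78
  A = 94 − 66 − 5·136 − 3·78 = -886
  G = 23 − 5·(-886) = 4453
Change in G: 4453 − (-5252) = 9705

9705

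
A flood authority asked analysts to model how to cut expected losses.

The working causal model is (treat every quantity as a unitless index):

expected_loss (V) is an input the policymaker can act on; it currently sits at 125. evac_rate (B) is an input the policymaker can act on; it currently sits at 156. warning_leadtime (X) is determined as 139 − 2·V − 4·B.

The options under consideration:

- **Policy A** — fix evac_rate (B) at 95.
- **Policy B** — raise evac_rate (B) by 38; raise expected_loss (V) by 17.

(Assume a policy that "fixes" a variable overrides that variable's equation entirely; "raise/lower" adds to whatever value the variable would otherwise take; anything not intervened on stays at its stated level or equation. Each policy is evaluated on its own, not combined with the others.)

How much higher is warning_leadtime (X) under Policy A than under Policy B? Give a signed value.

430

Policy A (B := 95):
  V = 125
  B = 95
  X = 139 − 2·125 − 4·95 = -491
Policy B (B + 38, V + 17):
  V = 125 + 17 = 142
  B = 156 + 38 = 194
  X = 139 − 2·142 − 4·194 = -921
X: -491 − (-921) = 430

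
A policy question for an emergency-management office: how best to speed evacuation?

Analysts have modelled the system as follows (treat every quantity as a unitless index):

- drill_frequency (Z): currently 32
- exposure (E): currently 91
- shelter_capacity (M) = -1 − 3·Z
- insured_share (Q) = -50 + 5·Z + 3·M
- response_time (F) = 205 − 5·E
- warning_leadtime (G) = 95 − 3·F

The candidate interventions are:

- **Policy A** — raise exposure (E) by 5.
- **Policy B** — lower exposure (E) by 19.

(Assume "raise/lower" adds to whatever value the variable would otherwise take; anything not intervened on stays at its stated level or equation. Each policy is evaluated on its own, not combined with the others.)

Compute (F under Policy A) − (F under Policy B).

-120

Policy A (E + 5):
  E = 91 + 5 = 96
  F = 205 − 5·96 = -275
Policy B (E − 19):
  E = 91 − 19 = 72
  F = 205 − 5·72 = -155
F: -275 − (-155) = -120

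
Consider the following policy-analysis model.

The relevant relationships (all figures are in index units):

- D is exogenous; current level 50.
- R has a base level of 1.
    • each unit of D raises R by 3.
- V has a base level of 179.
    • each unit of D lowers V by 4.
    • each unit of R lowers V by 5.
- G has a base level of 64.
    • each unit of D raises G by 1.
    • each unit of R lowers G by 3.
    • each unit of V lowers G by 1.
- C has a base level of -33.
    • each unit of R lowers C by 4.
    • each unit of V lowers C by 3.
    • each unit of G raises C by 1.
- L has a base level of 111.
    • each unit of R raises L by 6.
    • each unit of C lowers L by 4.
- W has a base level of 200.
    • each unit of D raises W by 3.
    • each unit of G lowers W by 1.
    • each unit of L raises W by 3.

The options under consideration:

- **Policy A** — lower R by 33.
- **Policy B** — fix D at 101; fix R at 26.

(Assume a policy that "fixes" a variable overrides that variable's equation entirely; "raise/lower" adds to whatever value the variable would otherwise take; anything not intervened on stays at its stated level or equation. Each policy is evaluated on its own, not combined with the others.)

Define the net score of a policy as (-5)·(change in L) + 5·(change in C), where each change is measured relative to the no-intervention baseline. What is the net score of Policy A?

-9735

Baseline:
  D = 50
  R = 1 + 3·50 = 151
  V = 179 − 4·50 − 5·151 = -776
  G = 64 + 50 − 3·151 − (-776) = 437
  C = -33 − 4·151 − 3·(-776) + 437 = 2128
  L = 111 + 6·151 − 4·2128 = -7495
Policy A (R − 33):
  D = 50
  R = 1 + 3·50 (−33 from intervention) = 118
  V = 179 − 4·50 − 5·118 = -611
  G = 64 + 50 − 3·118 − (-611) = 371
  C = -33 − 4·118 − 3·(-611) + 371 = 1699
  L = 111 + 6·118 − 4·1699 = -5977
ΔL = -5977 − (-7495) = 1518; ΔC = 1699 − 2128 = -429
Score = (-5)·1518 + 5·(-429) = -9735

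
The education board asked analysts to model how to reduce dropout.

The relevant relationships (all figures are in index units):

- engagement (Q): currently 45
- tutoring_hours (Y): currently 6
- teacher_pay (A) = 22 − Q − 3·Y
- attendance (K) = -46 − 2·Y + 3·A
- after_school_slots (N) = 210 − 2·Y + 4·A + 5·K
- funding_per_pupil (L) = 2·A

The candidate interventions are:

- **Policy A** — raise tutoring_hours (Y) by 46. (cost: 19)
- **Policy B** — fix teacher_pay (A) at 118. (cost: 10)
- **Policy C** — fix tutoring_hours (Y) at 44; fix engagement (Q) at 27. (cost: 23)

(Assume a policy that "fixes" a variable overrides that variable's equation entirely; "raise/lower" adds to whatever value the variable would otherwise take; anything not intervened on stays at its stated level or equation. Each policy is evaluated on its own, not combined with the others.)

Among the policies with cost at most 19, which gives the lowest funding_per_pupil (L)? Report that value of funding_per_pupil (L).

Policy A (Y + 46):
  Q = 45
  Y = 6 + 46 = 52
  A = 22 − 45 − 3·52 = -179
  L = 0 + 2·(-179) = -358
Policy B (A := 118):
  Q = 45
  Y = 6
  A = 118
  L = 0 + 2·118 = 236
Comparing — Policy A: L=-358, Policy B: L=236. Lowest is -358 (Policy A).

-358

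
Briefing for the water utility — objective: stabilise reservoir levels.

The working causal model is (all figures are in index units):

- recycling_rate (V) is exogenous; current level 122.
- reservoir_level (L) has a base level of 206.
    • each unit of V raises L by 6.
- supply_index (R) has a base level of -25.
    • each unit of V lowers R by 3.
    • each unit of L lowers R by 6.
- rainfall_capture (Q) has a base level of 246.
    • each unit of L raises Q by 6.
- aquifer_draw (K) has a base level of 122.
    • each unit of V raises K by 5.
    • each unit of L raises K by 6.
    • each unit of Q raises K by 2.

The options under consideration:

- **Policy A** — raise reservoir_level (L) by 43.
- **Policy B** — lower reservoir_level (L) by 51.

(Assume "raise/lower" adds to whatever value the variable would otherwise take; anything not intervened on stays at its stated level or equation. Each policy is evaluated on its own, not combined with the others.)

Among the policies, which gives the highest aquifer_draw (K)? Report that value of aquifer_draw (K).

18882

Policy A (L + 43):
  V = 122
  L = 206 + 6·122 (+43 from intervention) = 981
  Q = 246 + 6·981 = 6132
  K = 122 + 5·122 + 6·981 + 2·6132 = 18882
Policy B (L − 51):
  V = 122
  L = 206 + 6·122 (−51 from intervention) = 887
  Q = 246 + 6·887 = 5568
  K = 122 + 5·122 + 6·887 + 2·5568 = 17190
Comparing — Policy A: K=18882, Policy B: K=17190. Highest is 18882 (Policy A).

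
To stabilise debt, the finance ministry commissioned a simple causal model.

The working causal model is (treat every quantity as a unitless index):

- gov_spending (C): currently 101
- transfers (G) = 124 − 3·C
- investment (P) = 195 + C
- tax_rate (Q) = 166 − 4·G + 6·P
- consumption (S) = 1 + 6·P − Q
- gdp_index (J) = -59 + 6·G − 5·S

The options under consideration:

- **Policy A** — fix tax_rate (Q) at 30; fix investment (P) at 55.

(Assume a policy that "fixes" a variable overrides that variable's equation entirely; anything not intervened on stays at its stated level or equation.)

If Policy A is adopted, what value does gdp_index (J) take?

Policy A (Q := 30, P := 55):
  C = 101
  G = 124 − 3·101 = -179
  P = 55
  Q = 30
  S = 1 + 6·55 − 30 = 301
  J = -59 + 6·(-179) − 5·301 = -2638

-2638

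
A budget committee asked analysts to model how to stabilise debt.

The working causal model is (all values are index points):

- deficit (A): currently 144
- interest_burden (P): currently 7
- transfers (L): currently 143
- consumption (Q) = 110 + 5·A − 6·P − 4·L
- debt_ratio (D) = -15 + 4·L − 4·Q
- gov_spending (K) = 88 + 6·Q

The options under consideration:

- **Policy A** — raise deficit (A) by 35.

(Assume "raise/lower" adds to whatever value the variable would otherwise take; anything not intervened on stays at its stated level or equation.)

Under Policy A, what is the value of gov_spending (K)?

Policy A (A + 35):
  A = 144 + 35 = 179
  P = 7
  L = 143
  Q = 110 + 5·179 − 6·7 − 4·143 = 391
  K = 88 + 6·391 = 2434

2434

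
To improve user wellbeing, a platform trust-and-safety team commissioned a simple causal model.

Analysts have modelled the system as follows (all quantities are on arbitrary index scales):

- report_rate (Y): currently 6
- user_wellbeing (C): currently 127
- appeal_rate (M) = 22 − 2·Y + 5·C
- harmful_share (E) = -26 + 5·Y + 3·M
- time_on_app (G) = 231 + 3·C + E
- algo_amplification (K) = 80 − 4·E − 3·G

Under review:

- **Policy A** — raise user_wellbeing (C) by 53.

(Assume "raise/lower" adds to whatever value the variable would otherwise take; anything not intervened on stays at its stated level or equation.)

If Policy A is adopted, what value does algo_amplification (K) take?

-21371

Policy A (C + 53):
  Y = 6
  C = 127 + 53 = 180
  M = 22 − 2·6 + 5·180 = 910
  E = -26 + 5·6 + 3·910 = 2734
  G = 231 + 3·180 + 2734 = 3505
  K = 80 − 4·2734 − 3·3505 = -21371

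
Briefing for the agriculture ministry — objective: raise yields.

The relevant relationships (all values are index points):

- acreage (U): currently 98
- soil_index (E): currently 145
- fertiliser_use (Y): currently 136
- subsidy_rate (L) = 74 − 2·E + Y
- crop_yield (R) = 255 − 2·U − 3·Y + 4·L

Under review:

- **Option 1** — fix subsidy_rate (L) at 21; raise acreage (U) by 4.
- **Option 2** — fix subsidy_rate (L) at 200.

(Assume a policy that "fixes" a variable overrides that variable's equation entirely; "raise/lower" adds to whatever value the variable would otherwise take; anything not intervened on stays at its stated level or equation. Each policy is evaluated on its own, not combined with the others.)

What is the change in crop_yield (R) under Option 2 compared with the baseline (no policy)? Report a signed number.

1120

Baseline:
  U = 98
  E = 145
  Y = 136
  L = 74 − 2·145 + 136 = -80
  R = 255 − 2·98 − 3·136 + 4·(-80) = -669
Option 2 (L := 200):
  U = 98
  E = 145
  Y = 136
  L = 200
  R = 255 − 2·98 − 3·136 + 4·200 = 451
Change in R: 451 − (-669) = 1120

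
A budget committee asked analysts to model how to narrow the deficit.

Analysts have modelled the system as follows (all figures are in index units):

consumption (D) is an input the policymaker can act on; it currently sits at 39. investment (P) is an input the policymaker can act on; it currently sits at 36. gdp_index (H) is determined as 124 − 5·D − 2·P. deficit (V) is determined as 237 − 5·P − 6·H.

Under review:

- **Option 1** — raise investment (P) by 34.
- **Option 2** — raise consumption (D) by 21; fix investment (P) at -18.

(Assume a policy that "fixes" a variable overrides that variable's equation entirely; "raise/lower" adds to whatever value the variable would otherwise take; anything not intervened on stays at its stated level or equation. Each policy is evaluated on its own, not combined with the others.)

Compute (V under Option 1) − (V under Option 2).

-14

Option 1 (P + 34):
  D = 39
  P = 36 + 34 = 70
  H = 124 − 5·39 − 2·70 = -211
  V = 237 − 5·70 − 6·(-211) = 1153
Option 2 (D + 21, P := -18):
  D = 39 + 21 = 60
  P = -18
  H = 124 − 5·60 − 2·(-18) = -140
  V = 237 − 5·(-18) − 6·(-140) = 1167
V: 1153 − 1167 = -14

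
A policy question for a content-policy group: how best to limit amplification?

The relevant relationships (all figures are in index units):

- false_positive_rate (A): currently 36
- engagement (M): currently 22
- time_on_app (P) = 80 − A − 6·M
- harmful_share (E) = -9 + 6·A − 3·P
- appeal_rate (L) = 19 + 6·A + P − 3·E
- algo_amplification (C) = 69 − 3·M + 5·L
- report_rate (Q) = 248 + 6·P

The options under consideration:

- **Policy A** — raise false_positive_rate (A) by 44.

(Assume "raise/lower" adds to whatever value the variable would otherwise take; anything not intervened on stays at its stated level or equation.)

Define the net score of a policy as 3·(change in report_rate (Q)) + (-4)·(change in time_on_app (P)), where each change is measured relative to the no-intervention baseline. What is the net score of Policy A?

-616

Baseline:
  A = 36
  M = 22
  P = 80 − 36 − 6·22 = -88
  Q = 248 + 6·(-88) = -280
Policy A (A + 44):
  A = 36 + 44 = 80
  M = 22
  P = 80 − 80 − 6·22 = -132
  Q = 248 + 6·(-132) = -544
ΔQ = -544 − (-280) = -264; ΔP = -132 − (-88) = -44
Score = 3·(-264) + (-4)·(-44) = -616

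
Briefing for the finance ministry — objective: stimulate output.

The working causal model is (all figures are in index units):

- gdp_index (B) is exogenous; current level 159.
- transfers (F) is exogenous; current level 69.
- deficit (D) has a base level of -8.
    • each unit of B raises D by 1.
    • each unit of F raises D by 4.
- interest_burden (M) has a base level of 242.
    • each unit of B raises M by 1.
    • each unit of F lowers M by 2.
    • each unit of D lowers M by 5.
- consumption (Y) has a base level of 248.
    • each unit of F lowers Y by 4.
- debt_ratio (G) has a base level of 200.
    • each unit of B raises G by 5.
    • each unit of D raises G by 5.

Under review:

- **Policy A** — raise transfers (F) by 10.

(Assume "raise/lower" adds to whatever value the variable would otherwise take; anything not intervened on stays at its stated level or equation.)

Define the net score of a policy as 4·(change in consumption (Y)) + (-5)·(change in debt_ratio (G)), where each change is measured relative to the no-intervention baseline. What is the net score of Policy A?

-1160

Baseline:
  B = 159
  F = 69
  D = -8 + 159 + 4·69 = 427
  Y = 248 − 4·69 = -28
  G = 200 + 5·159 + 5·427 = 3130
Policy A (F + 10):
  B = 159
  F = 69 + 10 = 79
  D = -8 + 159 + 4·79 = 467
  Y = 248 − 4·79 = -68
  G = 200 + 5·159 + 5·467 = 3330
ΔY = -68 − (-28) = -40; ΔG = 3330 − 3130 = 200
Score = 4·(-40) + (-5)·200 = -1160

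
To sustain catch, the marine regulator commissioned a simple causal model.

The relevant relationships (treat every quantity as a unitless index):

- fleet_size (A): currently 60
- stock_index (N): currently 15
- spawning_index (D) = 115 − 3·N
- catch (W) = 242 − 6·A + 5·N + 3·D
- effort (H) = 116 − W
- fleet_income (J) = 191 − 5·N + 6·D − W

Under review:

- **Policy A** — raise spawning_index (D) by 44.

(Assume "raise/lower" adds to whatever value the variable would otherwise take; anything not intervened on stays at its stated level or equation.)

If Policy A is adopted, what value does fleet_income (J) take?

501

Policy A (D + 44):
  A = 60
  N = 15
  D = 115 − 3·15 (+44 from intervention) = 114
  W = 242 − 6·60 + 5·15 + 3·114 = 299
  J = 191 − 5·15 + 6·114 − 299 = 501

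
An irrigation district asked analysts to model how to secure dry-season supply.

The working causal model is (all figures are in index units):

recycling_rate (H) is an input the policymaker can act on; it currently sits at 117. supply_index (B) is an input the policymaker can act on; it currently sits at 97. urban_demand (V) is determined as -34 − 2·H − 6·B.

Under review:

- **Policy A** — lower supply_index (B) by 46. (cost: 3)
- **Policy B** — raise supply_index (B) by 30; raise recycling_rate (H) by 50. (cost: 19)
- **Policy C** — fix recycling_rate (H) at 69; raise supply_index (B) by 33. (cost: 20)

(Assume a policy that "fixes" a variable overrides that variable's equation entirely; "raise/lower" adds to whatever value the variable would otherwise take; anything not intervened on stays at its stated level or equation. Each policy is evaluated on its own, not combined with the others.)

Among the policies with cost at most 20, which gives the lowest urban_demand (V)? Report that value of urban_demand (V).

Policy A (B − 46):
  H = 117
  B = 97 − 46 = 51
  V = -34 − 2·117 − 6·51 = -574
Policy B (B + 30, H + 50):
  H = 117 + 50 = 167
  B = 97 + 30 = 127
  V = -34 − 2·167 − 6·127 = -1130
Policy C (H := 69, B + 33):
  H = 69
  B = 97 + 33 = 130
  V = -34 − 2·69 − 6·130 = -952
Comparing — Policy A: V=-574, Policy B: V=-1130, Policy C: V=-952. Lowest is -1130 (Policy B).

-1130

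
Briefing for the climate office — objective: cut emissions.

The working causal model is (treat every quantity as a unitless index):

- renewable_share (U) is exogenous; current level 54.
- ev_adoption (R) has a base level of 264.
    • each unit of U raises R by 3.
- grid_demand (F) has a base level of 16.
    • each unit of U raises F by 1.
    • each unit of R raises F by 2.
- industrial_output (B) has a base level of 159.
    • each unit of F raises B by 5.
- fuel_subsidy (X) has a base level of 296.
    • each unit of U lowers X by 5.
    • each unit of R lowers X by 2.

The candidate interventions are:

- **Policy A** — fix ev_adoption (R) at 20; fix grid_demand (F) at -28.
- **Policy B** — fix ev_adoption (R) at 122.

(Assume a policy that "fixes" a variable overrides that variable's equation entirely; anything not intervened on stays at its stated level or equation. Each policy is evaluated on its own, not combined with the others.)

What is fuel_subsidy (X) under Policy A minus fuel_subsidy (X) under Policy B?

Policy A (R := 20, F := -28):
  U = 54
  R = 20
  X = 296 − 5·54 − 2·20 = -14
Policy B (R := 122):
  U = 54
  R = 122
  X = 296 − 5·54 − 2·122 = -218
X: -14 − (-218) = 204

204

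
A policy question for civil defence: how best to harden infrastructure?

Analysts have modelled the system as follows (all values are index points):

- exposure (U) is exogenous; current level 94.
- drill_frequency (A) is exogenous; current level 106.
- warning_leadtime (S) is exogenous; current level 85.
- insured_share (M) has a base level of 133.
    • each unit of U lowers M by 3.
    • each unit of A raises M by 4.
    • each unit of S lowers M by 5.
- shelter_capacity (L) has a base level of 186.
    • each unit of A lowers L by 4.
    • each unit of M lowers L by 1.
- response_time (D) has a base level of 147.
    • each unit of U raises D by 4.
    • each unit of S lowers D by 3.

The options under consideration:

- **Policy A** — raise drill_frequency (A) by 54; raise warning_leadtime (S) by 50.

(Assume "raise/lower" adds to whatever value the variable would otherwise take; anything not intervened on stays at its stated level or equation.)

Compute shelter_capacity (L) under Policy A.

-270

Policy A (A + 54, S + 50):
  U = 94
  A = 106 + 54 = 160
  S = 85 + 50 = 135
  M = 133 − 3·94 + 4·160 − 5·135 = -184
  L = 186 − 4·160 − (-184) = -270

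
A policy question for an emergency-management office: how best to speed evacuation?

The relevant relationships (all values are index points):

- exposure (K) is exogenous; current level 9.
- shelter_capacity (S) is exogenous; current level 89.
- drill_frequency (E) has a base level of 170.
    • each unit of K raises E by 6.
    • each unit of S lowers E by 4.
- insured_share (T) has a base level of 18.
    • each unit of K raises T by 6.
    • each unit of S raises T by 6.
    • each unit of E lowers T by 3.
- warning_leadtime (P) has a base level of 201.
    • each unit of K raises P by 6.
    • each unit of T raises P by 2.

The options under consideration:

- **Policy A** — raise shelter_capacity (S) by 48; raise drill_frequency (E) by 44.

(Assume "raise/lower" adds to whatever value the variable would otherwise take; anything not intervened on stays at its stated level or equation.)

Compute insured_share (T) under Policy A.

Policy A (S + 48, E + 44):
  K = 9
  S = 89 + 48 = 137
  E = 170 + 6·9 − 4·137 (+44 from intervention) = -280
  T = 18 + 6·9 + 6·137 − 3·(-280) = 1734

1734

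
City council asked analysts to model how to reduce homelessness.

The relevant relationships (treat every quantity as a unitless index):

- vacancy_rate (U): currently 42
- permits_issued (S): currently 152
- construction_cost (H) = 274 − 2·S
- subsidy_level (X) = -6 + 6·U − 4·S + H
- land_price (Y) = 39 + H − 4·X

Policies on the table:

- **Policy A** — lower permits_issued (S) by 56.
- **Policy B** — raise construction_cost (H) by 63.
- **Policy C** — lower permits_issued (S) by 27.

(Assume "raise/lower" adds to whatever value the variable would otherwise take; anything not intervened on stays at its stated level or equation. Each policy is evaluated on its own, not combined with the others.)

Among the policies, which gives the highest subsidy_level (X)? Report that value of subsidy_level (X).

Policy A (S − 56):
  U = 42
  S = 152 − 56 = 96
  H = 274 − 2·96 = 82
  X = -6 + 6·42 − 4·96 + 82 = -56
Policy B (H + 63):
  U = 42
  S = 152
  H = 274 − 2·152 (+63 from intervention) = 33
  X = -6 + 6·42 − 4·152 + 33 = -329
Policy C (S − 27):
  U = 42
  S = 152 − 27 = 125
  H = 274 − 2·125 = 24
  X = -6 + 6·42 − 4·125 + 24 = -230
Comparing — Policy A: X=-56, Policy B: X=-329, Policy C: X=-230. Highest is -56 (Policy A).

-56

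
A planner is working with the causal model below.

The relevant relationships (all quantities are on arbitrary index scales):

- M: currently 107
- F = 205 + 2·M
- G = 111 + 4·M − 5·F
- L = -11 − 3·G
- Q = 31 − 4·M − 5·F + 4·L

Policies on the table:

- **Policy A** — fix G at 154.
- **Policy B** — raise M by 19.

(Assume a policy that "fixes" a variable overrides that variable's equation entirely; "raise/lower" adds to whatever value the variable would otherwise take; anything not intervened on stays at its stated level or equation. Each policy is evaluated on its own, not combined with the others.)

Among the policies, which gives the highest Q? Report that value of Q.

Policy A (G := 154):
  M = 107
  F = 205 + 2·107 = 419
  G = 154
  L = -11 − 3·154 = -473
  Q = 31 − 4·107 − 5·419 + 4·(-473) = -4384
Policy B (M + 19):
  M = 107 + 19 = 126
  F = 205 + 2·126 = 457
  G = 111 + 4·126 − 5·457 = -1670
  L = -11 − 3·(-1670) = 4999
  Q = 31 − 4·126 − 5·457 + 4·4999 = 17238
Comparing — Policy A: Q=-4384, Policy B: Q=17238. Highest is 17238 (Policy B).

17238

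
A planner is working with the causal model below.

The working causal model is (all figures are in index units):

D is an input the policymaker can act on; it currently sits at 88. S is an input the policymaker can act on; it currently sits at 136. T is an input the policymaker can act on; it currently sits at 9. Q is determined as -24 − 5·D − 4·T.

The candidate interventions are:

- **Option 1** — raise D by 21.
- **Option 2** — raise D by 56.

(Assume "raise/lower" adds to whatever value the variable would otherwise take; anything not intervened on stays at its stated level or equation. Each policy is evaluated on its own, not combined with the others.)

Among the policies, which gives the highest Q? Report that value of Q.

-605

Option 1 (D + 21):
  D = 88 + 21 = 109
  T = 9
  Q = -24 − 5·109 − 4·9 = -605
Option 2 (D + 56):
  D = 88 + 56 = 144
  T = 9
  Q = -24 − 5·144 − 4·9 = -780
Comparing — Option 1: Q=-605, Option 2: Q=-780. Highest is -605 (Option 1).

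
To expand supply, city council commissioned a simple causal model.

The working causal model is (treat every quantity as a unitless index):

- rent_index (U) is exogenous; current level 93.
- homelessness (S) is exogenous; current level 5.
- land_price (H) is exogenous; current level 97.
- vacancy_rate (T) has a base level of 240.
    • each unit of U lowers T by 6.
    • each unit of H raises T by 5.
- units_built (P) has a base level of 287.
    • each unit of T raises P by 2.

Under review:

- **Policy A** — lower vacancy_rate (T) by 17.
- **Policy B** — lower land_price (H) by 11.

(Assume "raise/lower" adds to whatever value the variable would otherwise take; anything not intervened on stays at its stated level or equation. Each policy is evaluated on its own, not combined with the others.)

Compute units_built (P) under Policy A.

Policy A (T − 17):
  U = 93
  H = 97
  T = 240 − 6·93 + 5·97 (−17 from intervention) = 150
  P = 287 + 2·150 = 587

587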